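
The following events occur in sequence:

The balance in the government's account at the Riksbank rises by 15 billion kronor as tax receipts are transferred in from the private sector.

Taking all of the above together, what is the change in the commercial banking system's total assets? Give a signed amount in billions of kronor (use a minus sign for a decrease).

-15 billion

Riksbank balance sheet:
  Assets:      no change
  Liabilities: Bank reserves −15B, Government deposits +15B
Commercial banking system:
  Assets:      Reserves at CB −15B
  Liabilities: Checkable deposits −15B
Change in total bank assets = -15 billion.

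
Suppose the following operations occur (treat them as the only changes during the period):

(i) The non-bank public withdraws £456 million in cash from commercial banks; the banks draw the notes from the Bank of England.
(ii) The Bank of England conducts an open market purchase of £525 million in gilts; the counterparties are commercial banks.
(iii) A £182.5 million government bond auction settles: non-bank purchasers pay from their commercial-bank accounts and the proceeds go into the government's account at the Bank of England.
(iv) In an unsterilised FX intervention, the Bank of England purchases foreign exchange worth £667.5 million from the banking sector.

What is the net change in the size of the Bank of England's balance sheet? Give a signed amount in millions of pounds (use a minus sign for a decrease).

Bank of England balance sheet:
  Assets:      Securities +£525M, Foreign assets +£667.5M
  Liabilities: Bank reserves +£554M, Currency in circulation +£456M, Government deposits +£182.5M
Change in total Bank of England assets = +£1192.5 million.

+£1192.5 million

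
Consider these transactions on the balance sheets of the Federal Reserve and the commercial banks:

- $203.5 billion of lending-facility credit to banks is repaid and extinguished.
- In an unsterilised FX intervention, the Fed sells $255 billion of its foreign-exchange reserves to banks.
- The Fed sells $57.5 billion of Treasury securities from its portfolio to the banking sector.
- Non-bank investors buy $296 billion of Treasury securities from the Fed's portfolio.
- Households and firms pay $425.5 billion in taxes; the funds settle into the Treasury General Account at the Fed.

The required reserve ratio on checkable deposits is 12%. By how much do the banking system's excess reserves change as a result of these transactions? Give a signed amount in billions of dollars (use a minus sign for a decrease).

-$1150.92 billion

Discount-window repayment $203.5 billion: reserves −$203.5B, deposits 0.
FX sale $255 billion: reserves −$255B, deposits 0.
OMO sale (to banks) $57.5 billion: reserves −$57.5B, deposits 0.
Asset sale (to non-banks) $296 billion: reserves −$296B, deposits −$296B.
Government account inflow $425.5 billion: reserves −$425.5B, deposits −$425.5B.
Totals: Δreserves = −$1237.5B, Δdeposits = −$721.5B.
Δrequired reserves = 12% × −$721.5B = −$86.58B.
Δexcess reserves = Δreserves − Δrequired = −$1237.5B − (−$86.58B) = -$1150.92 billion.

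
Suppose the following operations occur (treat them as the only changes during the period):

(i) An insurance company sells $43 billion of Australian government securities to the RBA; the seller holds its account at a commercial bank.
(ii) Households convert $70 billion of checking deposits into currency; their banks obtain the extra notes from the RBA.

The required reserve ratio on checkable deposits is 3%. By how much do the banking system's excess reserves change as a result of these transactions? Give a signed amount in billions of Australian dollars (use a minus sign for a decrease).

Asset purchase (from non-banks) $43 billion: reserves +$43B, deposits +$43B.
Currency withdrawal $70 billion: reserves −$70B, deposits −$70B.
Totals: Δreserves = −$27B, Δdeposits = −$27B.
Δrequired reserves = 3% × −$27B = −$0.81B.
Δexcess reserves = Δreserves − Δrequired = −$27B − (−$0.81B) = -$26.19 billion.

-$26.19 billion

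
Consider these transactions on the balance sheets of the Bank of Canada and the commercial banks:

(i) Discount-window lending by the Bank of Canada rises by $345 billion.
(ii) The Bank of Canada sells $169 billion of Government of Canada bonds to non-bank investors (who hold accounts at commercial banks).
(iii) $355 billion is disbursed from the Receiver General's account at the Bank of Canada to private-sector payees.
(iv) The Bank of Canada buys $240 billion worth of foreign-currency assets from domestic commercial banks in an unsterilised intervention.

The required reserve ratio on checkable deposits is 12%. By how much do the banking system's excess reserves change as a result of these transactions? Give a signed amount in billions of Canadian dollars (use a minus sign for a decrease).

Discount-window loan $345 billion: reserves +$345B, deposits 0.
Asset sale (to non-banks) $169 billion: reserves −$169B, deposits −$169B.
Government spending $355 billion: reserves +$355B, deposits +$355B.
FX purchase $240 billion: reserves +$240B, deposits 0.
Totals: Δreserves = +$771B, Δdeposits = +$186B.
Δrequired reserves = 12% × +$186B = +$22.32B.
Δexcess reserves = Δreserves − Δrequired = +$771B − (+$22.32B) = +$748.68 billion.

+$748.68 billion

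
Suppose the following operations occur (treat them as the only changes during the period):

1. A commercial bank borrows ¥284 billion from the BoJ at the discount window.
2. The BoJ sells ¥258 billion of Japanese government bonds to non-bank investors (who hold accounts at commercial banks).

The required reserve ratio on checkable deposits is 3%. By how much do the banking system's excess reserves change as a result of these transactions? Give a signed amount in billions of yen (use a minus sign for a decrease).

Discount-window loan ¥284 billion: reserves +¥284B, deposits 0.
Asset sale (to non-banks) ¥258 billion: reserves −¥258B, deposits −¥258B.
Totals: Δreserves = +¥26B, Δdeposits = −¥258B.
Δrequired reserves = 3% × −¥258B = −¥7.74B.
Δexcess reserves = Δreserves − Δrequired = +¥26B − (−¥7.74B) = +¥33.74 billion.

+¥33.74 billion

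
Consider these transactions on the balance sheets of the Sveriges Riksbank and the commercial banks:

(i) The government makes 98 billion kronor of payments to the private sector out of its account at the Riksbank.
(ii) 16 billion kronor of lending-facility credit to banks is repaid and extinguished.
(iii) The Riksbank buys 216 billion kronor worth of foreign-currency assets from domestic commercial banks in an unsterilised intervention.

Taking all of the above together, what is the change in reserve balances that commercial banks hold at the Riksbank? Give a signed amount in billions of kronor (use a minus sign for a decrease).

+298 billion

Government spending 98 billion kronor: government payments flow into bank reserve accounts → +98B.
Discount-window repayment 16 billion kronor: repayment is debited from reserves → −16B.
FX purchase 216 billion kronor: the Riksbank pays by crediting reserve accounts → +216B.
Net: 98 − 16 + 216 = +298 billion.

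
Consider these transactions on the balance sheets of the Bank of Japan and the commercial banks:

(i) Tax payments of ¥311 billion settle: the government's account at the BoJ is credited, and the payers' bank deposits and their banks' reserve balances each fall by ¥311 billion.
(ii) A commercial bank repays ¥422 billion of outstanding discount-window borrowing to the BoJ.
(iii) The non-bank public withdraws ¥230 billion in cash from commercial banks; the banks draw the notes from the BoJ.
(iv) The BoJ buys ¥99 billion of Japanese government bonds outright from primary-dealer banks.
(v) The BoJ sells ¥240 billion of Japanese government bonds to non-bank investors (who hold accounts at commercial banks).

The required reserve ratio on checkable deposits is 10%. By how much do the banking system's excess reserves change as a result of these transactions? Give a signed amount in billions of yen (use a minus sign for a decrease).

-¥1025.9 billion

Government account inflow ¥311 billion: reserves −¥311B, deposits −¥311B.
Discount-window repayment ¥422 billion: reserves −¥422B, deposits 0.
Currency withdrawal ¥230 billion: reserves −¥230B, deposits −¥230B.
OMO purchase (from banks) ¥99 billion: reserves +¥99B, deposits 0.
Asset sale (to non-banks) ¥240 billion: reserves −¥240B, deposits −¥240B.
Totals: Δreserves = −¥1104B, Δdeposits = −¥781B.
Δrequired reserves = 10% × −¥781B = −¥78.1B.
Δexcess reserves = Δreserves − Δrequired = −¥1104B − (−¥78.1B) = -¥1025.9 billion.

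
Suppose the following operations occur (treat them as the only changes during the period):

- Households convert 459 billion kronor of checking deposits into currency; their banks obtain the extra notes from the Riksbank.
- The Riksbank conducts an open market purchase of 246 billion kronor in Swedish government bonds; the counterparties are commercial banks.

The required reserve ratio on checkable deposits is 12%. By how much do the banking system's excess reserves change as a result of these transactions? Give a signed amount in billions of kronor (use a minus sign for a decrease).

Currency withdrawal 459 billion kronor: reserves −459B, deposits −459B.
OMO purchase (from banks) 246 billion kronor: reserves +246B, deposits 0.
Totals: Δreserves = −213B, Δdeposits = −459B.
Δrequired reserves = 12% × −459B = −55.08B.
Δexcess reserves = Δreserves − Δrequired = −213B − (−55.08B) = -157.92 billion.

-157.92 billion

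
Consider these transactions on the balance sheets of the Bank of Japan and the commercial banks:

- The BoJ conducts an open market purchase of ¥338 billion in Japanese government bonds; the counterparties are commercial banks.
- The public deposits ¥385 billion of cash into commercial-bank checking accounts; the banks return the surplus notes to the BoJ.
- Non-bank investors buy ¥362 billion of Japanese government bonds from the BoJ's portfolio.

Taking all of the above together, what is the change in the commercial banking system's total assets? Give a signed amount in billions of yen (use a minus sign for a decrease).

+¥23 billion

BoJ balance sheet:
  Assets:      Securities −¥24B
  Liabilities: Bank reserves +¥361B, Currency in circulation −¥385B
Commercial banking system:
  Assets:      Reserves at CB +¥361B, Securities −¥338B
  Liabilities: Checkable deposits +¥23B
Change in total bank assets = +¥23 billion.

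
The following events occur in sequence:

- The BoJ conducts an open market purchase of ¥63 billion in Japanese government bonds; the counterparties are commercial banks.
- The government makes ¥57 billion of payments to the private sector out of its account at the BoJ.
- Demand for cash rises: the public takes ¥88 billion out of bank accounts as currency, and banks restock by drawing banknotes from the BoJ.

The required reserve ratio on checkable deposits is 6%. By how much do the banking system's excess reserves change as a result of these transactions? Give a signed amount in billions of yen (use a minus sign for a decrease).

+¥33.86 billion

OMO purchase (from banks) ¥63 billion: reserves +¥63B, deposits 0.
Government spending ¥57 billion: reserves +¥57B, deposits +¥57B.
Currency withdrawal ¥88 billion: reserves −¥88B, deposits −¥88B.
Totals: Δreserves = +¥32B, Δdeposits = −¥31B.
Δrequired reserves = 6% × −¥31B = −¥1.86B.
Δexcess reserves = Δreserves − Δrequired = +¥32B − (−¥1.86B) = +¥33.86 billion.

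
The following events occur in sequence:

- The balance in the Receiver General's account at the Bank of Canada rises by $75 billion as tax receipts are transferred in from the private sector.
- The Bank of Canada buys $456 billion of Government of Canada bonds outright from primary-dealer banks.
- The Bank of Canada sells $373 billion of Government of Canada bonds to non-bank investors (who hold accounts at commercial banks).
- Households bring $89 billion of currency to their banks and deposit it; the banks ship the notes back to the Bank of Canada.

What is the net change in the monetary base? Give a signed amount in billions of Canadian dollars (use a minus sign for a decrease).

+$8 billion

Bank of Canada balance sheet:
  Assets:      Securities +$83B
  Liabilities: Bank reserves +$97B, Currency in circulation −$89B, Government deposits +$75B
Commercial banking system:
  Assets:      Reserves at CB +$97B, Securities −$456B
  Liabilities: Checkable deposits −$359B
Monetary base = currency + reserves: −$89B + (+$97B) = +$8 billion.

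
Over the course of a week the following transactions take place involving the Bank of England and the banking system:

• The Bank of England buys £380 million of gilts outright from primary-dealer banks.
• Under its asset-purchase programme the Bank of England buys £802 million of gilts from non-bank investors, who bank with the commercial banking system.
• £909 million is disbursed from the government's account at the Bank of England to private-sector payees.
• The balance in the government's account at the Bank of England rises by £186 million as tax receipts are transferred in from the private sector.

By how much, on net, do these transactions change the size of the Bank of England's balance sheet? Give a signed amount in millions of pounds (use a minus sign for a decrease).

OMO purchase (from banks) £380 million: a Bank of England asset is acquired → +£380M.
Asset purchase (from non-banks) £802 million: a Bank of England asset is acquired → +£802M.
Government spending £909 million: only the composition of liabilities changes → 0.
Government account inflow £186 million: only the composition of liabilities changes → 0.
Net: 380 + 802 + 0 + 0 = +£1182 million.

+£1182 million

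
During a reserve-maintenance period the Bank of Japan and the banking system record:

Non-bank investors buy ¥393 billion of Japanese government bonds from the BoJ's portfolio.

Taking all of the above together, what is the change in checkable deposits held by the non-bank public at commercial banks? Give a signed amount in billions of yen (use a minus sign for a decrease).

-¥393 billion

BoJ balance sheet:
  Assets:      Securities −¥393B
  Liabilities: Bank reserves −¥393B
Commercial banking system:
  Assets:      Reserves at CB −¥393B
  Liabilities: Checkable deposits −¥393B
So the change in checkable deposits held by the non-bank public at commercial banks is -¥393 billion.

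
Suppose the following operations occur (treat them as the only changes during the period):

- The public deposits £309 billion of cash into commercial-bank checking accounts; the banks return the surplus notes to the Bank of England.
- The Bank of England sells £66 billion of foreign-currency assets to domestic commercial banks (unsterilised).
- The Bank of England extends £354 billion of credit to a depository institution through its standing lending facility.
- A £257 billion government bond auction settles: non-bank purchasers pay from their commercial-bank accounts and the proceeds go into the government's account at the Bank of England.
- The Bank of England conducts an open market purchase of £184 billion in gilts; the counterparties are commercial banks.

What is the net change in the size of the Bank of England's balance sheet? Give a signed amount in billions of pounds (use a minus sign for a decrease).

+£472 billion

Bank of England balance sheet:
  Assets:      Securities +£184B, Loans to banks +£354B, Foreign assets −£66B
  Liabilities: Bank reserves +£524B, Currency in circulation −£309B, Government deposits +£257B
Change in total Bank of England assets = +£472 billion.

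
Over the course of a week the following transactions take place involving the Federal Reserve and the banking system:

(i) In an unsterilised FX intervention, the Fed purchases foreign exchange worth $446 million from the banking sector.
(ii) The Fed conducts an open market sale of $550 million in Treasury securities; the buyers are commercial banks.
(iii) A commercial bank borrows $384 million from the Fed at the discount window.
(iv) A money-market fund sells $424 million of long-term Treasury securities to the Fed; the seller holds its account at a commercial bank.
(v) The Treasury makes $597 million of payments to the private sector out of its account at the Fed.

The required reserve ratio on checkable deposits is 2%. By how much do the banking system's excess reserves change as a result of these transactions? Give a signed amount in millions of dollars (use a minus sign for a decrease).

FX purchase $446 million: reserves +$446M, deposits 0.
OMO sale (to banks) $550 million: reserves −$550M, deposits 0.
Discount-window loan $384 million: reserves +$384M, deposits 0.
Asset purchase (from non-banks) $424 million: reserves +$424M, deposits +$424M.
Government spending $597 million: reserves +$597M, deposits +$597M.
Totals: Δreserves = +$1301M, Δdeposits = +$1021M.
Δrequired reserves = 2% × +$1021M = +$20.42M.
Δexcess reserves = Δreserves − Δrequired = +$1301M − (+$20.42M) = +$1280.58 million.

+$1280.58 million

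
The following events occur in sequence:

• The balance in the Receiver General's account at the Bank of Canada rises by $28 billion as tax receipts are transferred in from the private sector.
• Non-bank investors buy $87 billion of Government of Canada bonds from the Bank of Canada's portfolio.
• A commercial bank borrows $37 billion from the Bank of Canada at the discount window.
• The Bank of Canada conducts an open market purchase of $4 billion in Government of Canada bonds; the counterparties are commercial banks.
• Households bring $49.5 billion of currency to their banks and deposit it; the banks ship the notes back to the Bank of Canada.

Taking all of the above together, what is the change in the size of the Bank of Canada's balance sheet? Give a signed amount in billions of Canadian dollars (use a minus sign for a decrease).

Bank of Canada balance sheet:
  Assets:      Securities −$83B, Loans to banks +$37B
  Liabilities: Bank reserves −$24.5B, Currency in circulation −$49.5B, Government deposits +$28B
Change in total Bank of Canada assets = -$46 billion.

-$46 billion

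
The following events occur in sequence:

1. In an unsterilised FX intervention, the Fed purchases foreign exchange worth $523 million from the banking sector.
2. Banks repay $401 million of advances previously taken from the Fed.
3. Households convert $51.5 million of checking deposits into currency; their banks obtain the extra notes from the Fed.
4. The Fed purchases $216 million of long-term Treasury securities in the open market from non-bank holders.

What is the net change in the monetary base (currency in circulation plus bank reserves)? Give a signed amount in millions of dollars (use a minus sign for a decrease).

+$338 million

FX purchase $523 million: Fed balance sheet expands → +$523M.
Discount-window repayment $401 million: Fed balance sheet contracts → −$401M.
Currency withdrawal $51.5 million: just a shift between currency and reserves — both are base money → 0.
Asset purchase (from non-banks) $216 million: Fed balance sheet expands → +$216M.
Net: 523 − 401 + 0 + 216 = +$338 million.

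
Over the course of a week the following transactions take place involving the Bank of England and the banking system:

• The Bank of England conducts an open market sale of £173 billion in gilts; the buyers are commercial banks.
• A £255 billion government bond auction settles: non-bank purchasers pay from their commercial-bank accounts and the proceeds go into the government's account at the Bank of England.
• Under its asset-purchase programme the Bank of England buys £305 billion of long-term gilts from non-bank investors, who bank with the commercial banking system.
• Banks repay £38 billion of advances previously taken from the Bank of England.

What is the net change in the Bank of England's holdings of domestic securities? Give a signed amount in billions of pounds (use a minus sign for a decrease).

+£132 billion

Bank of England balance sheet:
  Assets:      Securities +£132B, Loans to banks −£38B
  Liabilities: Bank reserves −£161B, Government deposits +£255B
So the change in the Bank of England's holdings of domestic securities is +£132 billion.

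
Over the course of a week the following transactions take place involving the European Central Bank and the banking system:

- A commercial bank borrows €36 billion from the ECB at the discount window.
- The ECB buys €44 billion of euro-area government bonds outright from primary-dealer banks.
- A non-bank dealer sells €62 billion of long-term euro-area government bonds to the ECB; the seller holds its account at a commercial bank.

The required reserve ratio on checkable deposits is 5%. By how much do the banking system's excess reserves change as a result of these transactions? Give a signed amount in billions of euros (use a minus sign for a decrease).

Discount-window loan €36 billion: reserves +€36B, deposits 0.
OMO purchase (from banks) €44 billion: reserves +€44B, deposits 0.
Asset purchase (from non-banks) €62 billion: reserves +€62B, deposits +€62B.
Totals: Δreserves = +€142B, Δdeposits = +€62B.
Δrequired reserves = 5% × +€62B = +€3.1B.
Δexcess reserves = Δreserves − Δrequired = +€142B − (+€3.1B) = +€138.9 billion.

+€138.9 billion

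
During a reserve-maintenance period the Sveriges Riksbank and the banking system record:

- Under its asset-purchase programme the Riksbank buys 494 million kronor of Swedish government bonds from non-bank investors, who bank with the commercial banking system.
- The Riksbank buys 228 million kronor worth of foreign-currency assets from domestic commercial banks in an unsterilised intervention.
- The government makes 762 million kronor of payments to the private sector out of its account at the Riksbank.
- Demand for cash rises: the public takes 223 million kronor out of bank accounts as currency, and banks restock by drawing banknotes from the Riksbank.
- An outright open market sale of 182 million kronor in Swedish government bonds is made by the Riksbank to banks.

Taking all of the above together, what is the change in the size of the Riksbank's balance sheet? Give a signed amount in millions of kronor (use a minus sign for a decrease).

Riksbank balance sheet:
  Assets:      Securities +312M, Foreign assets +228M
  Liabilities: Bank reserves +1079M, Currency in circulation +223M, Government deposits −762M
Commercial banking system:
  Assets:      Reserves at CB +1079M, Securities +182M, Foreign assets −228M
  Liabilities: Checkable deposits +1033M
Change in total Riksbank assets = +540 million.

+540 million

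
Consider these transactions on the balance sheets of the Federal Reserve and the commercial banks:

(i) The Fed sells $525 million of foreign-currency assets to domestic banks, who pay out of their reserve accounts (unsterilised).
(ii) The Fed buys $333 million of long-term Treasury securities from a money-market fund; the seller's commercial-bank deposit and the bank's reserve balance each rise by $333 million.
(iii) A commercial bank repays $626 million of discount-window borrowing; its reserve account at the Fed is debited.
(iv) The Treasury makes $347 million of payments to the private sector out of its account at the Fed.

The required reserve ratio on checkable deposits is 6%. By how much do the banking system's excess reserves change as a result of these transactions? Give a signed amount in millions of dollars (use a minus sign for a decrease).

FX sale $525 million: reserves −$525M, deposits 0.
Asset purchase (from non-banks) $333 million: reserves +$333M, deposits +$333M.
Discount-window repayment $626 million: reserves −$626M, deposits 0.
Government spending $347 million: reserves +$347M, deposits +$347M.
Totals: Δreserves = −$471M, Δdeposits = +$680M.
Δrequired reserves = 6% × +$680M = +$40.8M.
Δexcess reserves = Δreserves − Δrequired = −$471M − (+$40.8M) = -$511.8 million.

-$511.8 million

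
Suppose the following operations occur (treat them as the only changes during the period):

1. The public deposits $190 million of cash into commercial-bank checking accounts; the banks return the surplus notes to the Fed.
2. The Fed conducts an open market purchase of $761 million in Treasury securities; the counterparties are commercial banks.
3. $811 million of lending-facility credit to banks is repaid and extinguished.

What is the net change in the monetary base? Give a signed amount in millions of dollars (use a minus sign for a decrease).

-$50 million

Fed balance sheet:
  Assets:      Securities +$761M, Loans to banks −$811M
  Liabilities: Bank reserves +$140M, Currency in circulation −$190M
Commercial banking system:
  Assets:      Reserves at CB +$140M, Securities −$761M
  Liabilities: Checkable deposits +$190M, Borrowings from CB −$811M
Monetary base = currency + reserves: −$190M + (+$140M) = -$50 million.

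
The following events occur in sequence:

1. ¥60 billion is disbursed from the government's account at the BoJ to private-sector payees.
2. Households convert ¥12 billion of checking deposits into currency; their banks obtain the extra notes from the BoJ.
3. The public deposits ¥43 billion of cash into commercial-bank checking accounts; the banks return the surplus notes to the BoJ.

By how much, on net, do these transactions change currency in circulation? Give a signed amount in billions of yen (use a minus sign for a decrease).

Government spending ¥60 billion: no currency enters or leaves circulation → 0.
Currency withdrawal ¥12 billion: notes leave the central bank → +¥12B.
Currency deposit ¥43 billion: notes return to the central bank → −¥43B.
Net: 0 + 12 − 43 = -¥31 billion.

-¥31 billion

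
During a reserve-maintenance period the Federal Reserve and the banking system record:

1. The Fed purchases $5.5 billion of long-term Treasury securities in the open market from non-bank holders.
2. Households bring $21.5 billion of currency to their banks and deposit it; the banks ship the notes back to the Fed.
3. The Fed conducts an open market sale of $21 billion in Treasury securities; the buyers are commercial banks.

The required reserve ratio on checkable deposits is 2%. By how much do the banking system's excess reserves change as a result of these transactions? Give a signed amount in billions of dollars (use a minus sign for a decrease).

Asset purchase (from non-banks) $5.5 billion: reserves +$5.5B, deposits +$5.5B.
Currency deposit $21.5 billion: reserves +$21.5B, deposits +$21.5B.
OMO sale (to banks) $21 billion: reserves −$21B, deposits 0.
Totals: Δreserves = +$6B, Δdeposits = +$27B.
Δrequired reserves = 2% × +$27B = +$0.54B.
Δexcess reserves = Δreserves − Δrequired = +$6B − (+$0.54B) = +$5.46 billion.

+$5.46 billion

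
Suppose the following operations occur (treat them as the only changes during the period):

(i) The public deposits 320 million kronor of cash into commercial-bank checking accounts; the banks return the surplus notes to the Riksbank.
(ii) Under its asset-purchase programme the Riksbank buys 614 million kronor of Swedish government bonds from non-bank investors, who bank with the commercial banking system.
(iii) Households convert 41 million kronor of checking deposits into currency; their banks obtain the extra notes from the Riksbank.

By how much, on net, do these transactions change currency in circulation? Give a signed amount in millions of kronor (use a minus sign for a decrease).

-279 million

Riksbank balance sheet:
  Assets:      Securities +614M
  Liabilities: Bank reserves +893M, Currency in circulation −279M
So the change in currency in circulation is -279 million.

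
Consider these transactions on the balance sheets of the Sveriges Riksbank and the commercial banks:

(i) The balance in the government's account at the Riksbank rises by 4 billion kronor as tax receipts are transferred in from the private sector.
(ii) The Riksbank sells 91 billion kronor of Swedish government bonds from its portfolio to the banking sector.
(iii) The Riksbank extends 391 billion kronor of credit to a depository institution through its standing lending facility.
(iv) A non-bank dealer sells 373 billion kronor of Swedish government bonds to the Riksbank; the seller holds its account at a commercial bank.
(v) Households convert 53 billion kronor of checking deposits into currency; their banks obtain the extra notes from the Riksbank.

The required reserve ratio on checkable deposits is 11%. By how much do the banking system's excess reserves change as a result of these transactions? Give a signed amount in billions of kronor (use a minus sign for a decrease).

+581.24 billion

Government account inflow 4 billion kronor: reserves −4B, deposits −4B.
OMO sale (to banks) 91 billion kronor: reserves −91B, deposits 0.
Discount-window loan 391 billion kronor: reserves +391B, deposits 0.
Asset purchase (from non-banks) 373 billion kronor: reserves +373B, deposits +373B.
Currency withdrawal 53 billion kronor: reserves −53B, deposits −53B.
Totals: Δreserves = +616B, Δdeposits = +316B.
Δrequired reserves = 11% × +316B = +34.76B.
Δexcess reserves = Δreserves − Δrequired = +616B − (+34.76B) = +581.24 billion.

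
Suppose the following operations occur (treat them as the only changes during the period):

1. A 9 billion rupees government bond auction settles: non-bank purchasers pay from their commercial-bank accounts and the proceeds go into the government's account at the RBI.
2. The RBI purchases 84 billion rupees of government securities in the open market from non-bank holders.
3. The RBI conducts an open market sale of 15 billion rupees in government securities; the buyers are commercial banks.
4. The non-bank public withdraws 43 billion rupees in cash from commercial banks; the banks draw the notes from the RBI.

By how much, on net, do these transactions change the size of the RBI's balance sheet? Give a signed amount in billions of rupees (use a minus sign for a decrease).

+69 billion

Government account inflow 9 billion rupees: only the composition of liabilities changes → 0.
Asset purchase (from non-banks) 84 billion rupees: an RBI asset is acquired → +84B.
OMO sale (to banks) 15 billion rupees: an RBI asset is shed → −15B.
Currency withdrawal 43 billion rupees: only the composition of liabilities changes → 0.
Net: 0 + 84 − 15 + 0 = +69 billion.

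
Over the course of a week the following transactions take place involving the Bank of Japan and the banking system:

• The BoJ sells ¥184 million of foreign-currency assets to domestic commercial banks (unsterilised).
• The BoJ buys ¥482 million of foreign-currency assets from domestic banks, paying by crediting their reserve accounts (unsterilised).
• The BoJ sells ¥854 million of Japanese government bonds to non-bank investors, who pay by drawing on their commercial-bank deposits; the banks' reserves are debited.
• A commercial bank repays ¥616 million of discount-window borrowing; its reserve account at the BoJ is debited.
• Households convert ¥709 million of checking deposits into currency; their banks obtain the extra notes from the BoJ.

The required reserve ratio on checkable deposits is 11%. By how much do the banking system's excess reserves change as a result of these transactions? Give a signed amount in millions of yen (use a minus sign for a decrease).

FX sale ¥184 million: reserves −¥184M, deposits 0.
FX purchase ¥482 million: reserves +¥482M, deposits 0.
Asset sale (to non-banks) ¥854 million: reserves −¥854M, deposits −¥854M.
Discount-window repayment ¥616 million: reserves −¥616M, deposits 0.
Currency withdrawal ¥709 million: reserves −¥709M, deposits −¥709M.
Totals: Δreserves = −¥1881M, Δdeposits = −¥1563M.
Δrequired reserves = 11% × −¥1563M = −¥171.93M.
Δexcess reserves = Δreserves − Δrequired = −¥1881M − (−¥171.93M) = -¥1709.07 million.

-¥1709.07 million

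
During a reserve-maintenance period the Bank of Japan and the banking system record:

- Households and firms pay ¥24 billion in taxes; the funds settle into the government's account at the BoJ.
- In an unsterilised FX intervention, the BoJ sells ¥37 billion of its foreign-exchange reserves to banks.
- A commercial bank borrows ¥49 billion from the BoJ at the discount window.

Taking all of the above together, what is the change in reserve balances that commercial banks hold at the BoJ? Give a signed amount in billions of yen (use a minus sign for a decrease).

BoJ balance sheet:
  Assets:      Loans to banks +¥49B, Foreign assets −¥37B
  Liabilities: Bank reserves −¥12B, Government deposits +¥24B
So the change in reserve balances that commercial banks hold at the BoJ is -¥12 billion.

-¥12 billion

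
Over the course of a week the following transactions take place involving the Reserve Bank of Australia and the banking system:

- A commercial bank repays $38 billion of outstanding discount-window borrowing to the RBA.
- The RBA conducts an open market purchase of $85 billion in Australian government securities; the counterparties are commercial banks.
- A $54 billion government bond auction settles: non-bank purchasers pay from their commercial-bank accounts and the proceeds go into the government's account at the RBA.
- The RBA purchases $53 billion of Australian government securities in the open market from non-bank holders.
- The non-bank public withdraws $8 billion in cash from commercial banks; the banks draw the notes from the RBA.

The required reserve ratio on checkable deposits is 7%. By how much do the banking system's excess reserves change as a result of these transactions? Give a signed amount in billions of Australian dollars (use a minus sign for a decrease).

Discount-window repayment $38 billion: reserves −$38B, deposits 0.
OMO purchase (from banks) $85 billion: reserves +$85B, deposits 0.
Government account inflow $54 billion: reserves −$54B, deposits −$54B.
Asset purchase (from non-banks) $53 billion: reserves +$53B, deposits +$53B.
Currency withdrawal $8 billion: reserves −$8B, deposits −$8B.
Totals: Δreserves = +$38B, Δdeposits = −$9B.
Δrequired reserves = 7% × −$9B = −$0.63B.
Δexcess reserves = Δreserves − Δrequired = +$38B − (−$0.63B) = +$38.63 billion.

+$38.63 billion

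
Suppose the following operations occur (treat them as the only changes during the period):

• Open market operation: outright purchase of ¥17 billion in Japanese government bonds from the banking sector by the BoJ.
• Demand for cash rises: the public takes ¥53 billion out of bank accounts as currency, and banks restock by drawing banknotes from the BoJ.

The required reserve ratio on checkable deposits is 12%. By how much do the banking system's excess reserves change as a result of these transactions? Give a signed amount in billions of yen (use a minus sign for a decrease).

OMO purchase (from banks) ¥17 billion: reserves +¥17B, deposits 0.
Currency withdrawal ¥53 billion: reserves −¥53B, deposits −¥53B.
Totals: Δreserves = −¥36B, Δdeposits = −¥53B.
Δrequired reserves = 12% × −¥53B = −¥6.36B.
Δexcess reserves = Δreserves − Δrequired = −¥36B − (−¥6.36B) = -¥29.64 billion.

-¥29.64 billion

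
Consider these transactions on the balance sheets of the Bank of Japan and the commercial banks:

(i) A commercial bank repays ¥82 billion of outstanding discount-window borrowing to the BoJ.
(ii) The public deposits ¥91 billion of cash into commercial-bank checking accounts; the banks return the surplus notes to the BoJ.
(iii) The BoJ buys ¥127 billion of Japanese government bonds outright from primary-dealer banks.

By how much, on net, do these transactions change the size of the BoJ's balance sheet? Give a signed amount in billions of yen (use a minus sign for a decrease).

BoJ balance sheet:
  Assets:      Securities +¥127B, Loans to banks −¥82B
  Liabilities: Bank reserves +¥136B, Currency in circulation −¥91B
Commercial banking system:
  Assets:      Reserves at CB +¥136B, Securities −¥127B
  Liabilities: Checkable deposits +¥91B, Borrowings from CB −¥82B
Change in total BoJ assets = +¥45 billion.

+¥45 billion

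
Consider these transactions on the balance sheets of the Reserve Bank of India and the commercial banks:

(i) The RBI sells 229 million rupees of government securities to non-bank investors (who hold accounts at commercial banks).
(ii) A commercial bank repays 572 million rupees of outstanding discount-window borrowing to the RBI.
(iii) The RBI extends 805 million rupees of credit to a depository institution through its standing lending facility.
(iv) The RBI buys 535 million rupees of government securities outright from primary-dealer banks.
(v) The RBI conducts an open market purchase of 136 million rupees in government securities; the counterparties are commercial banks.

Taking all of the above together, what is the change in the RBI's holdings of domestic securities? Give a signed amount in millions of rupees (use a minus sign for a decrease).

+442 million

RBI balance sheet:
  Assets:      Securities +442M, Loans to banks +233M
  Liabilities: Bank reserves +675M
So the change in the RBI's holdings of domestic securities is +442 million.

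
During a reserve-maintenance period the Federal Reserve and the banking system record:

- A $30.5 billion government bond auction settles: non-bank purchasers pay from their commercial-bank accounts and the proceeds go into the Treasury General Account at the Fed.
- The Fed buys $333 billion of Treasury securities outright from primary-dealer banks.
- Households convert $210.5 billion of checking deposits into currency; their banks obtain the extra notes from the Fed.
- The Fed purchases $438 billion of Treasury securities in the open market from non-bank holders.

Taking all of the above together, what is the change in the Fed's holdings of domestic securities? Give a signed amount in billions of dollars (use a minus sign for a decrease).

+$771 billion

Fed balance sheet:
  Assets:      Securities +$771B
  Liabilities: Bank reserves +$530B, Currency in circulation +$210.5B, Government deposits +$30.5B
So the change in the Fed's holdings of domestic securities is +$771 billion.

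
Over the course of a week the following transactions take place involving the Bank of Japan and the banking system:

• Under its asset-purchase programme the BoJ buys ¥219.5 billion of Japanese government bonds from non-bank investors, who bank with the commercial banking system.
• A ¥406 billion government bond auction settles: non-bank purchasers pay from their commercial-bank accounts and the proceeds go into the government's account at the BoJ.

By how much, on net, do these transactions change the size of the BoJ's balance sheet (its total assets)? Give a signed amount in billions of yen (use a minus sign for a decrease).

+¥219.5 billion

BoJ balance sheet:
  Assets:      Securities +¥219.5B
  Liabilities: Bank reserves −¥186.5B, Government deposits +¥406B
Change in total BoJ assets = +¥219.5 billion.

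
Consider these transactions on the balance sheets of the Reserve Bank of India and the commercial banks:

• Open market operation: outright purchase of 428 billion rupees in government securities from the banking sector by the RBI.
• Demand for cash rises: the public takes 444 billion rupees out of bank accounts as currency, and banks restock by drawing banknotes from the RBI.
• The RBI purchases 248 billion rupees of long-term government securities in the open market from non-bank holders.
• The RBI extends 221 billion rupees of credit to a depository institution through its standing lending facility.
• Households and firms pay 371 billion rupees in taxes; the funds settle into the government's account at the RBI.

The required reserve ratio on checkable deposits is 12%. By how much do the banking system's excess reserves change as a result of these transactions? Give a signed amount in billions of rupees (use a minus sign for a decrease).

OMO purchase (from banks) 428 billion rupees: reserves +428B, deposits 0.
Currency withdrawal 444 billion rupees: reserves −444B, deposits −444B.
Asset purchase (from non-banks) 248 billion rupees: reserves +248B, deposits +248B.
Discount-window loan 221 billion rupees: reserves +221B, deposits 0.
Government account inflow 371 billion rupees: reserves −371B, deposits −371B.
Totals: Δreserves = +82B, Δdeposits = −567B.
Δrequired reserves = 12% × −567B = −68.04B.
Δexcess reserves = Δreserves − Δrequired = +82B − (−68.04B) = +150.04 billion.

+150.04 billion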